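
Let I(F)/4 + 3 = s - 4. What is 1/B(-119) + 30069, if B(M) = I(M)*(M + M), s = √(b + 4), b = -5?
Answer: 204469201/6800 + I/47600 ≈ 30069.0 + 2.1008e-5*I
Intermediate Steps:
s = I (s = √(-5 + 4) = √(-1) = I ≈ 1.0*I)
I(F) = -28 + 4*I (I(F) = -12 + 4*(I - 4) = -12 + 4*(-4 + I) = -12 + (-16 + 4*I) = -28 + 4*I)
B(M) = 2*M*(-28 + 4*I) (B(M) = (-28 + 4*I)*(M + M) = (-28 + 4*I)*(2*M) = 2*M*(-28 + 4*I))
1/B(-119) + 30069 = 1/(8*(-119)*(-7 + I)) + 30069 = 1/(6664 - 952*I) + 30069 = (6664 + 952*I)/45315200 + 30069 = 30069 + (6664 + 952*I)/45315200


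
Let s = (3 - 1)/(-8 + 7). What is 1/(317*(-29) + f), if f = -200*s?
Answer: -1/8793 ≈ -0.00011373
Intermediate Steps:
s = -2 (s = 2/(-1) = 2*(-1) = -2)
f = 400 (f = -200*(-2) = 400)
1/(317*(-29) + f) = 1/(317*(-29) + 400) = 1/(-9193 + 400) = 1/(-8793) = -1/8793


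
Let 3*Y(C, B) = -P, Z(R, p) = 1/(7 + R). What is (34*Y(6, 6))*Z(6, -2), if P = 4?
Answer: -136/39 ≈ -3.4872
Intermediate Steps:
Y(C, B) = -4/3 (Y(C, B) = (-1*4)/3 = (⅓)*(-4) = -4/3)
(34*Y(6, 6))*Z(6, -2) = (34*(-4/3))/(7 + 6) = -136/3/13 = -136/3*1/13 = -136/39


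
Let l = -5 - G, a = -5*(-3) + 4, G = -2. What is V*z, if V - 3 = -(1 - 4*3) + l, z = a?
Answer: 209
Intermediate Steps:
a = 19 (a = 15 + 4 = 19)
l = -3 (l = -5 - 1*(-2) = -5 + 2 = -3)
z = 19
V = 11 (V = 3 + (-(1 - 4*3) - 3) = 3 + (-(1 - 12) - 3) = 3 + (-1*(-11) - 3) = 3 + (11 - 3) = 3 + 8 = 11)
V*z = 11*19 = 209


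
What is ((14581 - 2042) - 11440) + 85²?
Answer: 8324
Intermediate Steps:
((14581 - 2042) - 11440) + 85² = (12539 - 11440) + 7225 = 1099 + 7225 = 8324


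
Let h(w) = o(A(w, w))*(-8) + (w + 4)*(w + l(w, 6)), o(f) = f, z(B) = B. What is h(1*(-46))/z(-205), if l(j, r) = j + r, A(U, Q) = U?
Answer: -796/41 ≈ -19.415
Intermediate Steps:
h(w) = -8*w + (4 + w)*(6 + 2*w) (h(w) = w*(-8) + (w + 4)*(w + (w + 6)) = -8*w + (4 + w)*(w + (6 + w)) = -8*w + (4 + w)*(6 + 2*w))
h(1*(-46))/z(-205) = (24 + (1*(-46))² + (1*(-46))*(6 + 1*(-46)))/(-205) = (24 + (-46)² - 46*(6 - 46))*(-1/205) = (24 + 2116 - 46*(-40))*(-1/205) = (24 + 2116 + 1840)*(-1/205) = 3980*(-1/205) = -796/41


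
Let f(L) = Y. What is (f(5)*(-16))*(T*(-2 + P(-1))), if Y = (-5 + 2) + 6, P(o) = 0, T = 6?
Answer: 576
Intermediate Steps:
Y = 3 (Y = -3 + 6 = 3)
f(L) = 3
(f(5)*(-16))*(T*(-2 + P(-1))) = (3*(-16))*(6*(-2 + 0)) = -288*(-2) = -48*(-12) = 576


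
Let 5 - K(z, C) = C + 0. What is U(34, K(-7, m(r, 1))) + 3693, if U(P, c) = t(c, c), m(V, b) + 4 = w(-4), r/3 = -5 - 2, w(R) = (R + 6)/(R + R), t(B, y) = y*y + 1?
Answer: 60473/16 ≈ 3779.6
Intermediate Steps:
t(B, y) = 1 + y**2 (t(B, y) = y**2 + 1 = 1 + y**2)
w(R) = (6 + R)/(2*R) (w(R) = (6 + R)/((2*R)) = (6 + R)*(1/(2*R)) = (6 + R)/(2*R))
r = -21 (r = 3*(-5 - 2) = 3*(-7) = -21)
m(V, b) = -17/4 (m(V, b) = -4 + (1/2)*(6 - 4)/(-4) = -4 + (1/2)*(-1/4)*2 = -4 - 1/4 = -17/4)
K(z, C) = 5 - C (K(z, C) = 5 - (C + 0) = 5 - C)
U(P, c) = 1 + c**2
U(34, K(-7, m(r, 1))) + 3693 = (1 + (5 - 1*(-17/4))**2) + 3693 = (1 + (5 + 17/4)**2) + 3693 = (1 + (37/4)**2) + 3693 = (1 + 1369/16) + 3693 = 1385/16 + 3693 = 60473/16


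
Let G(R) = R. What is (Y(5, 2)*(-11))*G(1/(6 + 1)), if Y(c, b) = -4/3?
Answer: 44/21 ≈ 2.0952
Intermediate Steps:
Y(c, b) = -4/3 (Y(c, b) = -4*1/3 = -4/3)
(Y(5, 2)*(-11))*G(1/(6 + 1)) = (-4/3*(-11))/(6 + 1) = (44/3)/7 = (44/3)*(1/7) = 44/21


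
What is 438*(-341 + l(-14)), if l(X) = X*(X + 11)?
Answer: -130962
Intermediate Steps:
l(X) = X*(11 + X)
438*(-341 + l(-14)) = 438*(-341 - 14*(11 - 14)) = 438*(-341 - 14*(-3)) = 438*(-341 + 42) = 438*(-299) = -130962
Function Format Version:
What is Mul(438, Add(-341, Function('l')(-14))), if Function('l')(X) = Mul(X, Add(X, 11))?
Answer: -130962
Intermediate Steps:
Function('l')(X) = Mul(X, Add(11, X))
Mul(438, Add(-341, Function('l')(-14))) = Mul(438, Add(-341, Mul(-14, Add(11, -14)))) = Mul(438, Add(-341, Mul(-14, -3))) = Mul(438, Add(-341, 42)) = Mul(438, -299) = -130962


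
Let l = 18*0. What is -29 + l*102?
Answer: -29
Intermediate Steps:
l = 0
-29 + l*102 = -29 + 0*102 = -29 + 0 = -29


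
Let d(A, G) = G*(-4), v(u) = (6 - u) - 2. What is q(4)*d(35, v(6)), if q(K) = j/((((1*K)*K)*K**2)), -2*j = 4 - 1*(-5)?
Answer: -9/64 ≈ -0.14063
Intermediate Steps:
v(u) = 4 - u
d(A, G) = -4*G
j = -9/2 (j = -(4 - 1*(-5))/2 = -(4 + 5)/2 = -1/2*9 = -9/2 ≈ -4.5000)
q(K) = -9/(2*K**4)
q(4)*d(35, v(6)) = (-9/2/4**4)*(-4*(4 - 1*6)) = (-9/2*1/256)*(-4*(4 - 6)) = -(-9)*(-2)/128 = -9/512*8 = -9/64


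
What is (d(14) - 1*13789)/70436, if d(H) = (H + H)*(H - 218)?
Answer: -19501/70436 ≈ -0.27686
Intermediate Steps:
d(H) = 2*H*(-218 + H) (d(H) = (2*H)*(-218 + H) = 2*H*(-218 + H))
(d(14) - 1*13789)/70436 = (2*14*(-218 + 14) - 1*13789)/70436 = (2*14*(-204) - 13789)*(1/70436) = (-5712 - 13789)*(1/70436) = -19501*1/70436 = -19501/70436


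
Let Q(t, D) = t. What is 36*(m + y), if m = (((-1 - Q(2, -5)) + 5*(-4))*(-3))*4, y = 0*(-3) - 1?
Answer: 9900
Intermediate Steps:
y = -1 (y = 0 - 1 = -1)
m = 276 (m = (((-1 - 1*2) + 5*(-4))*(-3))*4 = (((-1 - 2) - 20)*(-3))*4 = ((-3 - 20)*(-3))*4 = -23*(-3)*4 = 69*4 = 276)
36*(m + y) = 36*(276 - 1) = 36*275 = 9900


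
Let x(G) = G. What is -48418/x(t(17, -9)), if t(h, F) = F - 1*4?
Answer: 48418/13 ≈ 3724.5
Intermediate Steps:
t(h, F) = -4 + F (t(h, F) = F - 4 = -4 + F)
-48418/x(t(17, -9)) = -48418/(-4 - 9) = -48418/(-13) = -48418*(-1/13) = 48418/13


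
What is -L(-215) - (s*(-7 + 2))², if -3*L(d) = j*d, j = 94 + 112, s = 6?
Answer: -46990/3 ≈ -15663.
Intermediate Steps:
j = 206
L(d) = -206*d/3
-L(-215) - (s*(-7 + 2))² = -(-206)*(-215)/3 - (6*(-7 + 2))² = -1*44290/3 - (6*(-5))² = -44290/3 - 1*(-30)² = -44290/3 - 1*900 = -44290/3 - 900 = -46990/3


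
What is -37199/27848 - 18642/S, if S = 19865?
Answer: -1258100551/553200520 ≈ -2.2742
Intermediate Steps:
-37199/27848 - 18642/S = -37199/27848 - 18642/19865 = -1258100551/553200520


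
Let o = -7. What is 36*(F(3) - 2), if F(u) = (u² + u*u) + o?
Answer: 324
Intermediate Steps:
F(u) = -7 + 2*u² (F(u) = (u² + u*u) - 7 = (u² + u²) - 7 = 2*u² - 7 = -7 + 2*u²)
36*(F(3) - 2) = 36*((-7 + 2*3²) - 2) = 36*((-7 + 2*9) - 2) = 36*((-7 + 18) - 2) = 36*(11 - 2) = 36*9 = 324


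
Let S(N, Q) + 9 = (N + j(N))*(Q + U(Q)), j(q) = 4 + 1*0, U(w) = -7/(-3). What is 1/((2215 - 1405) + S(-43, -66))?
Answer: 1/3284 ≈ 0.00030451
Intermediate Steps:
U(w) = 7/3 (U(w) = -7*(-⅓) = 7/3)
j(q) = 4 (j(q) = 4 + 0 = 4)
S(N, Q) = -9 + (4 + N)*(7/3 + Q) (S(N, Q) = -9 + (N + 4)*(Q + 7/3) = -9 + (4 + N)*(7/3 + Q))
1/((2215 - 1405) + S(-43, -66)) = 1/((2215 - 1405) + (⅓ + 4*(-66) + (7/3)*(-43) - 43*(-66))) = 1/(810 + (⅓ - 264 - 301/3 + 2838)) = 1/(810 + 2474) = 1/3284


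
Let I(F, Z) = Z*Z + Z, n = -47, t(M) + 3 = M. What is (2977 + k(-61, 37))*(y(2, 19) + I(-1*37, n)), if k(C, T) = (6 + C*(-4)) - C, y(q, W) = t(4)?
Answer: 7111944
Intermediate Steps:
t(M) = -3 + M
y(q, W) = 1 (y(q, W) = -3 + 4 = 1)
k(C, T) = 6 - 5*C (k(C, T) = (6 - 4*C) - C = 6 - 5*C)
I(F, Z) = Z + Z**2 (I(F, Z) = Z**2 + Z = Z + Z**2)
(2977 + k(-61, 37))*(y(2, 19) + I(-1*37, n)) = (2977 + (6 - 5*(-61)))*(1 - 47*(1 - 47)) = (2977 + (6 + 305))*(1 - 47*(-46)) = (2977 + 311)*(1 + 2162) = 3288*2163 = 7111944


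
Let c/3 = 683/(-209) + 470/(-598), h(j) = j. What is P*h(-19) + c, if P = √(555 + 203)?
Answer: -759996/62491 - 19*√758 ≈ -535.27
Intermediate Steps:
P = √758 ≈ 27.532
c = -759996/62491 (c = 3*(683/(-209) + 470/(-598)) = 3*(683*(-1/209) + 470*(-1/598)) = 3*(-683/209 - 235/299) = 3*(-253332/62491) = -759996/62491 ≈ -12.162)
P*h(-19) + c = √758*(-19) - 759996/62491 = -19*√758 - 759996/62491 = -759996/62491 - 19*√758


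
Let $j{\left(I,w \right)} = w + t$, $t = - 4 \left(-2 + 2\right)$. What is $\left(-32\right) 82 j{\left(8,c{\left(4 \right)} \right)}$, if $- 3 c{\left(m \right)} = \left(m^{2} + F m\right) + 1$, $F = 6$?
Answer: $\frac{107584}{3} \approx 35861.0$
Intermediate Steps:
$t = 0$ ($t = \left(-4\right) 0 = 0$)
$c{\left(m \right)} = - \frac{1}{3} - 2 m - \frac{m^{2}}{3}$ ($c{\left(m \right)} = - \frac{\left(m^{2} + 6 m\right) + 1}{3} = - \frac{1 + m^{2} + 6 m}{3} = - \frac{1}{3} - 2 m - \frac{m^{2}}{3}$)
$j{\left(I,w \right)} = w$ ($j{\left(I,w \right)} = w + 0 = w$)
$\left(-32\right) 82 j{\left(8,c{\left(4 \right)} \right)} = \left(-32\right) 82 \left(- \frac{1}{3} - 8 - \frac{4^{2}}{3}\right) = - 2624 \left(- \frac{1}{3} - 8 - \frac{16}{3}\right) = \left(-2624\right) \left(- \frac{41}{3}\right) = \frac{107584}{3}$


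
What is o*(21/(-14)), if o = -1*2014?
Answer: 3021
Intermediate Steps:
o = -2014
o*(21/(-14)) = -42294/(-14) = -42294*(-1)/14 = -2014*(-3/2) = 3021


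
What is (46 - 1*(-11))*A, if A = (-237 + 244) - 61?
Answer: -3078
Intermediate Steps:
A = -54 (A = 7 - 61 = -54)
(46 - 1*(-11))*A = (46 - 1*(-11))*(-54) = (46 + 11)*(-54) = 57*(-54) = -3078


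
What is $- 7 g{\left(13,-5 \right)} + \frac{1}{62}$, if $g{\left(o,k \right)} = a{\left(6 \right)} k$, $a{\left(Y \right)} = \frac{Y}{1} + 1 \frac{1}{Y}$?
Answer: $\frac{20074}{93} \approx 215.85$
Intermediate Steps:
$a{\left(Y \right)} = Y + \frac{1}{Y}$ ($a{\left(Y \right)} = Y 1 + \frac{1}{Y} = Y + \frac{1}{Y}$)
$g{\left(o,k \right)} = \frac{37 k}{6}$ ($g{\left(o,k \right)} = \left(6 + \frac{1}{6}\right) k = \frac{37 k}{6}$)
$- 7 g{\left(13,-5 \right)} + \frac{1}{62} = - 7 \cdot \frac{37}{6} \left(-5\right) + \frac{1}{62} = \left(-7\right) \left(- \frac{185}{6}\right) + \frac{1}{62} = \frac{1295}{6} + \frac{1}{62} = \frac{20074}{93}$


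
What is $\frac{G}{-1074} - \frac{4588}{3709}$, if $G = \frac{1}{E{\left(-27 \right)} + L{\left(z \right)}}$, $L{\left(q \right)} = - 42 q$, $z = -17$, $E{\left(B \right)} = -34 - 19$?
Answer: $- \frac{3257089141}{2633071026} \approx -1.237$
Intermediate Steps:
$E{\left(B \right)} = -53$ ($E{\left(B \right)} = -34 - 19 = -53$)
$G = \frac{1}{661}$ ($G = \frac{1}{-53 - -714} = \frac{1}{-53 + 714} = \frac{1}{661} \approx 0.0015129$)
$\frac{G}{-1074} - \frac{4588}{3709} = \frac{1}{661 \left(-1074\right)} - \frac{4588}{3709} = \frac{1}{661} \left(- \frac{1}{1074}\right) - \frac{4588}{3709} = - \frac{1}{709914} - \frac{4588}{3709} = - \frac{3257089141}{2633071026}$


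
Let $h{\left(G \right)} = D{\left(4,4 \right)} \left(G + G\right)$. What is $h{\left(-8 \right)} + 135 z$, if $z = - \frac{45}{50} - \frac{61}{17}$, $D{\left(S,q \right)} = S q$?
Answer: $- \frac{29305}{34} \approx -861.91$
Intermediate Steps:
$z = - \frac{763}{170}$ ($z = \left(-45\right) \frac{1}{50} - \frac{61}{17} = - \frac{9}{10} - \frac{61}{17} = - \frac{763}{170} \approx -4.4882$)
$h{\left(G \right)} = 32 G$ ($h{\left(G \right)} = 4 \cdot 4 \left(G + G\right) = 16 \cdot 2 G = 32 G$)
$h{\left(-8 \right)} + 135 z = 32 \left(-8\right) + 135 \left(- \frac{763}{170}\right) = -256 - \frac{20601}{34} = - \frac{29305}{34}$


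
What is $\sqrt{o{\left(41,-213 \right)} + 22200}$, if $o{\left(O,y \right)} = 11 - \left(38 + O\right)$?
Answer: $2 \sqrt{5533} \approx 148.77$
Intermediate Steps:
$o{\left(O,y \right)} = -27 - O$
$\sqrt{o{\left(41,-213 \right)} + 22200} = \sqrt{\left(-27 - 41\right) + 22200} = \sqrt{-68 + 22200} = \sqrt{22132} = 2 \sqrt{5533}$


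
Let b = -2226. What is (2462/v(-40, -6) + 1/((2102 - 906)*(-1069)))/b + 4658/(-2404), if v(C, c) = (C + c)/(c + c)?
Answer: -3807669213683/1710442648824 ≈ -2.2261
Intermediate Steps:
v(C, c) = (C + c)/(2*c) (v(C, c) = (C + c)/((2*c)) = (C + c)*(1/(2*c)) = (C + c)/(2*c))
(2462/v(-40, -6) + 1/((2102 - 906)*(-1069)))/b + 4658/(-2404) = (2462/(((1/2)*(-40 - 6)/(-6))) + 1/((2102 - 906)*(-1069)))/(-2226) + 4658/(-2404) = (2462/(((1/2)*(-1/6)*(-46))) - 1/1069/1196)*(-1/2226) + 4658*(-1/2404) = (2462/(23/6) + (1/1196)*(-1/1069))*(-1/2226) - 2329/1202 = (2462*(6/23) - 1/1278524)*(-1/2226) - 2329/1202 = (14772/23 - 1/1278524)*(-1/2226) - 2329/1202 = (821145935/1278524)*(-1/2226) - 2329/1202 = -821145935/2845994424 - 2329/1202 = -3807669213683/1710442648824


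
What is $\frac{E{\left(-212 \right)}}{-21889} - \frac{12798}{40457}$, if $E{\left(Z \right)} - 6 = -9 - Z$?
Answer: $- \frac{288590935}{885563273} \approx -0.32588$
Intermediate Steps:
$E{\left(Z \right)} = -3 - Z$ ($E{\left(Z \right)} = 6 - \left(9 + Z\right) = -3 - Z$)
$\frac{E{\left(-212 \right)}}{-21889} - \frac{12798}{40457} = \frac{-3 - -212}{-21889} - \frac{12798}{40457} = \left(-3 + 212\right) \left(- \frac{1}{21889}\right) - \frac{12798}{40457} = 209 \left(- \frac{1}{21889}\right) - \frac{12798}{40457} = - \frac{209}{21889} - \frac{12798}{40457} = - \frac{288590935}{885563273}$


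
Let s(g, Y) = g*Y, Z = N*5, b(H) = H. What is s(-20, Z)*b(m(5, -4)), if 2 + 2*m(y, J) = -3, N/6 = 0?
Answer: 0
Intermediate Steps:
N = 0 (N = 6*0 = 0)
m(y, J) = -5/2 (m(y, J) = -1 + (1/2)*(-3) = -1 - 3/2 = -5/2)
Z = 0 (Z = 0*5 = 0)
s(g, Y) = Y*g
s(-20, Z)*b(m(5, -4)) = (0*(-20))*(-5/2) = 0*(-5/2) = 0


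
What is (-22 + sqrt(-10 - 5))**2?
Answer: (22 - I*sqrt(15))**2 ≈ 469.0 - 170.41*I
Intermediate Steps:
(-22 + sqrt(-10 - 5))**2 = (-22 + sqrt(-15))**2 = (-22 + I*sqrt(15))**2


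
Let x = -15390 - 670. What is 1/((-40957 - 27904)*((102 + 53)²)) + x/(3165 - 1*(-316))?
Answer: -26569431534981/5758916012525 ≈ -4.6136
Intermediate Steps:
x = -16060
1/((-40957 - 27904)*((102 + 53)²)) + x/(3165 - 1*(-316)) = 1/((-40957 - 27904)*((102 + 53)²)) - 16060/(3165 - 1*(-316)) = 1/((-68861)*(155²)) - 16060/(3165 + 316) = -1/68861/24025 - 16060/3481 = -1/68861*1/24025 - 16060*1/3481 = -1/1654385525 - 16060/3481 = -26569431534981/5758916012525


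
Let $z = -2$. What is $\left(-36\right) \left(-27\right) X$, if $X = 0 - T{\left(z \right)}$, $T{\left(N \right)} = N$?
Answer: $1944$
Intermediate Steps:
$X = 2$ ($X = 0 - -2 = 0 + 2 = 2$)
$\left(-36\right) \left(-27\right) X = \left(-36\right) \left(-27\right) 2 = 972 \cdot 2 = 1944$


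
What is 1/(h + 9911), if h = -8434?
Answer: 1/1477 ≈ 0.00067705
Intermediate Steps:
1/(h + 9911) = 1/(-8434 + 9911) = 1/1477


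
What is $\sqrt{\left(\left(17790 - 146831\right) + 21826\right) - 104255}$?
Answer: $i \sqrt{211470} \approx 459.86 i$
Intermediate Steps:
$\sqrt{\left(\left(17790 - 146831\right) + 21826\right) - 104255} = \sqrt{\left(-129041 + 21826\right) - 104255} = \sqrt{-107215 - 104255} = \sqrt{-211470} = i \sqrt{211470}$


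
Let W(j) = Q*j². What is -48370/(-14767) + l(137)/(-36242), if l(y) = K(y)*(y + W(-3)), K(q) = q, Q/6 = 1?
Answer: 1366617451/535185614 ≈ 2.5535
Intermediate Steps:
Q = 6 (Q = 6*1 = 6)
W(j) = 6*j²
l(y) = y*(54 + y) (l(y) = y*(y + 6*(-3)²) = y*(y + 6*9) = y*(y + 54) = y*(54 + y))
-48370/(-14767) + l(137)/(-36242) = -48370/(-14767) + (137*(54 + 137))/(-36242) = -48370*(-1/14767) + (137*191)*(-1/36242) = 48370/14767 + 26167*(-1/36242) = 48370/14767 - 26167/36242 = 1366617451/535185614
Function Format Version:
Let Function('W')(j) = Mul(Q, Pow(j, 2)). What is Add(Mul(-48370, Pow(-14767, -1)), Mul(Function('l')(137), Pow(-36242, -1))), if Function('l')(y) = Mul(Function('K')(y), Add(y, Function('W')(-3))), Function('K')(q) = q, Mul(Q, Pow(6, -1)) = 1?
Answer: Rational(1366617451, 535185614) ≈ 2.5535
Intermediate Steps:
Q = 6 (Q = Mul(6, 1) = 6)
Function('W')(j) = Mul(6, Pow(j, 2))
Function('l')(y) = Mul(y, Add(54, y)) (Function('l')(y) = Mul(y, Add(y, Mul(6, Pow(-3, 2)))) = Mul(y, Add(y, Mul(6, 9))) = Mul(y, Add(y, 54)) = Mul(y, Add(54, y)))
Add(Mul(-48370, Pow(-14767, -1)), Mul(Function('l')(137), Pow(-36242, -1))) = Add(Mul(-48370, Pow(-14767, -1)), Mul(Mul(137, Add(54, 137)), Pow(-36242, -1))) = Add(Mul(-48370, Rational(-1, 14767)), Mul(Mul(137, 191), Rational(-1, 36242))) = Add(Rational(48370, 14767), Mul(26167, Rational(-1, 36242))) = Add(Rational(48370, 14767), Rational(-26167, 36242)) = Rational(1366617451, 535185614)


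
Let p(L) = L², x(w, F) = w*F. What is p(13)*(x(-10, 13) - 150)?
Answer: -47320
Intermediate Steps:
x(w, F) = F*w
p(13)*(x(-10, 13) - 150) = 13²*(13*(-10) - 150) = 169*(-130 - 150) = 169*(-280) = -47320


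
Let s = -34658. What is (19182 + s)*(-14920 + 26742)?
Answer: -182957272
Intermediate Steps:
(19182 + s)*(-14920 + 26742) = (19182 - 34658)*(-14920 + 26742) = -15476*11822 = -182957272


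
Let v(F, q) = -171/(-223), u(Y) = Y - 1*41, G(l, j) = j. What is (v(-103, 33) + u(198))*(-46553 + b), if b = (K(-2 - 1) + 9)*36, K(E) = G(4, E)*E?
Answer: -1615029710/223 ≈ -7.2423e+6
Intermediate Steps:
K(E) = E**2 (K(E) = E*E = E**2)
u(Y) = -41 + Y (u(Y) = Y - 41 = -41 + Y)
v(F, q) = 171/223 (v(F, q) = -171*(-1/223) = 171/223)
b = 648 (b = ((-2 - 1)**2 + 9)*36 = ((-3)**2 + 9)*36 = (9 + 9)*36 = 18*36 = 648)
(v(-103, 33) + u(198))*(-46553 + b) = (171/223 + (-41 + 198))*(-46553 + 648) = (171/223 + 157)*(-45905) = (35182/223)*(-45905) = -1615029710/223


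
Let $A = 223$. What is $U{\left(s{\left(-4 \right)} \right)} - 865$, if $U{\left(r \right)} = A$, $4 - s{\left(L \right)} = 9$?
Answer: $-642$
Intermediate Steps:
$s{\left(L \right)} = -5$ ($s{\left(L \right)} = 4 - 9 = -5$)
$U{\left(r \right)} = 223$
$U{\left(s{\left(-4 \right)} \right)} - 865 = 223 - 865 = -642$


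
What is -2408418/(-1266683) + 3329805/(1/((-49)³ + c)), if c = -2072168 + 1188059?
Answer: -4225222292198612352/1266683 ≈ -3.3357e+12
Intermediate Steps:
c = -884109
-2408418/(-1266683) + 3329805/(1/((-49)³ + c)) = -2408418/(-1266683) + 3329805/(1/((-49)³ - 884109)) = -2408418*(-1/1266683) + 3329805/(1/(-117649 - 884109)) = 2408418/1266683 + 3329805/(1/(-1001758)) = 2408418/1266683 + 3329805/(-1/1001758) = 2408418/1266683 + 3329805*(-1001758) = 2408418/1266683 - 3335658797190 = -4225222292198612352/1266683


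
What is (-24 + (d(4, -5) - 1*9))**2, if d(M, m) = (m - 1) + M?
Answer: 1225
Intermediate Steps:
d(M, m) = -1 + M + m (d(M, m) = (-1 + m) + M = -1 + M + m)
(-24 + (d(4, -5) - 1*9))**2 = (-24 + ((-1 + 4 - 5) - 1*9))**2 = (-24 + (-2 - 9))**2 = (-24 - 11)**2 = (-35)**2 = 1225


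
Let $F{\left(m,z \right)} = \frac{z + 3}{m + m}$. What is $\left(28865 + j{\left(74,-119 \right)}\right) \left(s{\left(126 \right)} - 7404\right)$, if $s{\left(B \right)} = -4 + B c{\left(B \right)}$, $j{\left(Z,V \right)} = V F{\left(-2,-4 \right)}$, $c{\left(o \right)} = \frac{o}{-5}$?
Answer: $- \frac{1525846089}{5} \approx -3.0517 \cdot 10^{8}$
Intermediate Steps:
$F{\left(m,z \right)} = \frac{3 + z}{2 m}$
$c{\left(o \right)} = - \frac{o}{5}$ ($c{\left(o \right)} = o \left(- \frac{1}{5}\right) = - \frac{o}{5}$)
$j{\left(Z,V \right)} = \frac{V}{4}$ ($j{\left(Z,V \right)} = V \frac{3 - 4}{2 \left(-2\right)} = V \frac{1}{2} \left(- \frac{1}{2}\right) \left(-1\right) = V \frac{1}{4} = \frac{V}{4}$)
$s{\left(B \right)} = -4 - \frac{B^{2}}{5}$ ($s{\left(B \right)} = -4 + B \left(- \frac{B}{5}\right) = -4 - \frac{B^{2}}{5}$)
$\left(28865 + j{\left(74,-119 \right)}\right) \left(s{\left(126 \right)} - 7404\right) = \left(28865 + \frac{1}{4} \left(-119\right)\right) \left(\left(-4 - \frac{126^{2}}{5}\right) - 7404\right) = \left(28865 - \frac{119}{4}\right) \left(\left(-4 - \frac{15876}{5}\right) - 7404\right) = \frac{115341 \left(\left(-4 - \frac{15876}{5}\right) - 7404\right)}{4} = \frac{115341 \left(- \frac{15896}{5} - 7404\right)}{4} = \frac{115341}{4} \left(- \frac{52916}{5}\right) = - \frac{1525846089}{5}$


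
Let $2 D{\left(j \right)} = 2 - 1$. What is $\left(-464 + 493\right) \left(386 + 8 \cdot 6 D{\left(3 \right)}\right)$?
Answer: $11890$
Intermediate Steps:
$D{\left(j \right)} = \frac{1}{2}$ ($D{\left(j \right)} = \frac{2 - 1}{2} = \frac{1}{2} \cdot 1 = \frac{1}{2}$)
$\left(-464 + 493\right) \left(386 + 8 \cdot 6 D{\left(3 \right)}\right) = \left(-464 + 493\right) \left(386 + 8 \cdot 6 \cdot \frac{1}{2}\right) = 29 \left(386 + 48 \cdot \frac{1}{2}\right) = 29 \left(386 + 24\right) = 29 \cdot 410 = 11890$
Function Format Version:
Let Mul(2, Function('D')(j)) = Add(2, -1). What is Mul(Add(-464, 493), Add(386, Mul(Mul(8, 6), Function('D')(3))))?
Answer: 11890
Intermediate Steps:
Function('D')(j) = Rational(1, 2) (Function('D')(j) = Mul(Rational(1, 2), Add(2, -1)) = Mul(Rational(1, 2), 1) = Rational(1, 2))
Mul(Add(-464, 493), Add(386, Mul(Mul(8, 6), Function('D')(3)))) = Mul(Add(-464, 493), Add(386, Mul(Mul(8, 6), Rational(1, 2)))) = Mul(29, Add(386, Mul(48, Rational(1, 2)))) = Mul(29, Add(386, 24)) = Mul(29, 410) = 11890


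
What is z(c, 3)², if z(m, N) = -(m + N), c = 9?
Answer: 144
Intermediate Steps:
z(m, N) = -N - m (z(m, N) = -(N + m) = -N - m)
z(c, 3)² = (-1*3 - 1*9)² = (-3 - 9)² = (-12)² = 144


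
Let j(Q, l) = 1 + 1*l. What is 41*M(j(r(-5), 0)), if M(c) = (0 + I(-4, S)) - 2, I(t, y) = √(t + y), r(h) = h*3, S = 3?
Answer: -82 + 41*I ≈ -82.0 + 41.0*I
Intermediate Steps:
r(h) = 3*h
j(Q, l) = 1 + l
M(c) = -2 + I (M(c) = (0 + √(-4 + 3)) - 2 = (0 + √(-1)) - 2 = (0 + I) - 2 = I - 2 = -2 + I)
41*M(j(r(-5), 0)) = 41*(-2 + I) = -82 + 41*I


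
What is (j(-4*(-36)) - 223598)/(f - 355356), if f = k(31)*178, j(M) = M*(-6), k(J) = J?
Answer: 112231/174919 ≈ 0.64162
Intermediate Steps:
j(M) = -6*M
f = 5518 (f = 31*178 = 5518)
(j(-4*(-36)) - 223598)/(f - 355356) = (-(-24)*(-36) - 223598)/(5518 - 355356) = (-6*144 - 223598)/(-349838) = (-864 - 223598)*(-1/349838) = -224462*(-1/349838) = 112231/174919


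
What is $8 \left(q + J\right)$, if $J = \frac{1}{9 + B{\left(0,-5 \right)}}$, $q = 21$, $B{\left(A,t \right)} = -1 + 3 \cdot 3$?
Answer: $\frac{2864}{17} \approx 168.47$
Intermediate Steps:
$B{\left(A,t \right)} = 8$ ($B{\left(A,t \right)} = -1 + 9 = 8$)
$J = \frac{1}{17}$ ($J = \frac{1}{9 + 8} = \frac{1}{17} \approx 0.058824$)
$8 \left(q + J\right) = 8 \left(21 + \frac{1}{17}\right) = 8 \cdot \frac{358}{17} = \frac{2864}{17}$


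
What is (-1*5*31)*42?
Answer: -6510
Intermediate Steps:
(-1*5*31)*42 = -5*31*42 = -155*42 = -6510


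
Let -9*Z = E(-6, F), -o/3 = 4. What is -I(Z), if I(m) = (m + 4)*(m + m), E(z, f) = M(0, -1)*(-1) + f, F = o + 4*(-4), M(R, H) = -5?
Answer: -2714/81 ≈ -33.506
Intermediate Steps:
o = -12 (o = -3*4 = -12)
F = -28 (F = -12 + 4*(-4) = -12 - 16 = -28)
E(z, f) = 5 + f (E(z, f) = -5*(-1) + f = 5 + f)
Z = 23/9 (Z = -(5 - 28)/9 = -⅑*(-23) = 23/9 ≈ 2.5556)
I(m) = 2*m*(4 + m) (I(m) = (4 + m)*(2*m) = 2*m*(4 + m))
-I(Z) = -2*23*(4 + 23/9)/9 = -2*23*59/(9*9) = -1*2714/81 = -2714/81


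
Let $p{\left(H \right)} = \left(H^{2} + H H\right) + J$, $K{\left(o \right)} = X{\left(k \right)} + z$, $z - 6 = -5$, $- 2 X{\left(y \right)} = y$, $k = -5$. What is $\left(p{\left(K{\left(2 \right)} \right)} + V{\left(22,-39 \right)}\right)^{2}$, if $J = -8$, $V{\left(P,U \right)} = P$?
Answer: $\frac{5929}{4} \approx 1482.3$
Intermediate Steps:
$X{\left(y \right)} = - \frac{y}{2}$
$z = 1$ ($z = 6 - 5 = 1$)
$K{\left(o \right)} = \frac{7}{2}$ ($K{\left(o \right)} = \left(- \frac{1}{2}\right) \left(-5\right) + 1 = \frac{5}{2} + 1 = \frac{7}{2}$)
$p{\left(H \right)} = -8 + 2 H^{2}$ ($p{\left(H \right)} = \left(H^{2} + H H\right) - 8 = \left(H^{2} + H^{2}\right) - 8 = 2 H^{2} - 8 = -8 + 2 H^{2}$)
$\left(p{\left(K{\left(2 \right)} \right)} + V{\left(22,-39 \right)}\right)^{2} = \left(\left(-8 + 2 \left(\frac{7}{2}\right)^{2}\right) + 22\right)^{2} = \left(\left(-8 + 2 \cdot \frac{49}{4}\right) + 22\right)^{2} = \left(\left(-8 + \frac{49}{2}\right) + 22\right)^{2} = \left(\frac{33}{2} + 22\right)^{2} = \left(\frac{77}{2}\right)^{2} = \frac{5929}{4}$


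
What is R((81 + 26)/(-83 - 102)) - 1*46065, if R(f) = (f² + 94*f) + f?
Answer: -1578443701/34225 ≈ -46120.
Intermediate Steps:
R(f) = f² + 95*f
R((81 + 26)/(-83 - 102)) - 1*46065 = ((81 + 26)/(-83 - 102))*(95 + (81 + 26)/(-83 - 102)) - 1*46065 = (107/(-185))*(95 + 107/(-185)) - 46065 = (107*(-1/185))*(95 + 107*(-1/185)) - 46065 = -107*(95 - 107/185)/185 - 46065 = -107/185*17468/185 - 46065 = -1869076/34225 - 46065 = -1578443701/34225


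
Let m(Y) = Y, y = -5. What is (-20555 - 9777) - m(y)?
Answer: -30327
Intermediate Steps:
(-20555 - 9777) - m(y) = (-20555 - 9777) - 1*(-5) = -30332 + 5 = -30327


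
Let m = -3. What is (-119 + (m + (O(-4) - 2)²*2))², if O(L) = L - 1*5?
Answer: 14400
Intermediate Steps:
O(L) = -5 + L (O(L) = L - 5 = -5 + L)
(-119 + (m + (O(-4) - 2)²*2))² = (-119 + (-3 + ((-5 - 4) - 2)²*2))² = (-119 + (-3 + (-9 - 2)²*2))² = (-119 + (-3 + (-11)²*2))² = (-119 + (-3 + 121*2))² = (-119 + (-3 + 242))² = (-119 + 239)² = 120² = 14400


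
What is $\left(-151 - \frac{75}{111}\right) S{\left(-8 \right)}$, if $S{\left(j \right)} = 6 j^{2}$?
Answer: $- \frac{2155008}{37} \approx -58243.0$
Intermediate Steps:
$\left(-151 - \frac{75}{111}\right) S{\left(-8 \right)} = \left(-151 - \frac{75}{111}\right) 6 \left(-8\right)^{2} = \left(-151 - \frac{25}{37}\right) 6 \cdot 64 = \left(-151 - \frac{25}{37}\right) 384 = \left(- \frac{5612}{37}\right) 384 = - \frac{2155008}{37}$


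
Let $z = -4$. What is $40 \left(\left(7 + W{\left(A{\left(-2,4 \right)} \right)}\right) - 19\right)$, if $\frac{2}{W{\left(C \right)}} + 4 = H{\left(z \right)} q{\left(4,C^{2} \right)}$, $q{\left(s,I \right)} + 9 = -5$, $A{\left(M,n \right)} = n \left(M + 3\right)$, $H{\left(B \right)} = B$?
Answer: $- \frac{6220}{13} \approx -478.46$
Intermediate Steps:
$A{\left(M,n \right)} = n \left(3 + M\right)$
$q{\left(s,I \right)} = -14$ ($q{\left(s,I \right)} = -9 - 5 = -14$)
$W{\left(C \right)} = \frac{1}{26}$ ($W{\left(C \right)} = \frac{2}{-4 - -56} = \frac{2}{-4 + 56} = \frac{2}{52} = 2 \cdot \frac{1}{52} = \frac{1}{26}$)
$40 \left(\left(7 + W{\left(A{\left(-2,4 \right)} \right)}\right) - 19\right) = 40 \left(\left(7 + \frac{1}{26}\right) - 19\right) = 40 \left(\frac{183}{26} - 19\right) = 40 \left(- \frac{311}{26}\right) = - \frac{6220}{13}$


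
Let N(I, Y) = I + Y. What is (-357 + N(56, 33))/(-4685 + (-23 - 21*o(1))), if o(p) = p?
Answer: 268/4729 ≈ 0.056672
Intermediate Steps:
(-357 + N(56, 33))/(-4685 + (-23 - 21*o(1))) = (-357 + (56 + 33))/(-4685 + (-23 - 21*1)) = (-357 + 89)/(-4685 + (-23 - 21)) = -268/(-4685 - 44) = -268/(-4729) = -268*(-1/4729) = 268/4729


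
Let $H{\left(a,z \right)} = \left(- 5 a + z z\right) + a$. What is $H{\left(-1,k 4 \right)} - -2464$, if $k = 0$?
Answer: $2468$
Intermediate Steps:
$H{\left(a,z \right)} = z^{2} - 4 a$ ($H{\left(a,z \right)} = \left(- 5 a + z^{2}\right) + a = \left(z^{2} - 5 a\right) + a = z^{2} - 4 a$)
$H{\left(-1,k 4 \right)} - -2464 = \left(\left(0 \cdot 4\right)^{2} - -4\right) - -2464 = \left(0^{2} + 4\right) + 2464 = \left(0 + 4\right) + 2464 = 4 + 2464 = 2468$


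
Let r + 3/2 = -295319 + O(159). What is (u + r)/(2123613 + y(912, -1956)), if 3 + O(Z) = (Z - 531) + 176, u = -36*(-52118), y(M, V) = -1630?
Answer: 3161457/4243966 ≈ 0.74493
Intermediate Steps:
u = 1876248
O(Z) = -358 + Z (O(Z) = -3 + ((Z - 531) + 176) = -3 + ((-531 + Z) + 176) = -3 + (-355 + Z) = -358 + Z)
r = -591039/2 (r = -3/2 + (-295319 + (-358 + 159)) = -3/2 + (-295319 - 199) = -3/2 - 295518 = -591039/2 ≈ -2.9552e+5)
(u + r)/(2123613 + y(912, -1956)) = (1876248 - 591039/2)/(2123613 - 1630) = (3161457/2)/2121983 = (3161457/2)*(1/2121983) = 3161457/4243966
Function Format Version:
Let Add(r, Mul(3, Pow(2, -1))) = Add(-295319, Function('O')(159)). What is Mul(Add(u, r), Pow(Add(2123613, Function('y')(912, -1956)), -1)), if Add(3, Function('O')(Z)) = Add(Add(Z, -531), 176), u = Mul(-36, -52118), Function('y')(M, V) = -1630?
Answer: Rational(3161457, 4243966) ≈ 0.74493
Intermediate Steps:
u = 1876248
Function('O')(Z) = Add(-358, Z) (Function('O')(Z) = Add(-3, Add(Add(Z, -531), 176)) = Add(-3, Add(Add(-531, Z), 176)) = Add(-3, Add(-355, Z)) = Add(-358, Z))
r = Rational(-591039, 2) (r = Add(Rational(-3, 2), Add(-295319, Add(-358, 159))) = Add(Rational(-3, 2), Add(-295319, -199)) = Add(Rational(-3, 2), -295518) = Rational(-591039, 2) ≈ -2.9552e+5)
Mul(Add(u, r), Pow(Add(2123613, Function('y')(912, -1956)), -1)) = Mul(Add(1876248, Rational(-591039, 2)), Pow(Add(2123613, -1630), -1)) = Mul(Rational(3161457, 2), Pow(2121983, -1)) = Mul(Rational(3161457, 2), Rational(1, 2121983)) = Rational(3161457, 4243966)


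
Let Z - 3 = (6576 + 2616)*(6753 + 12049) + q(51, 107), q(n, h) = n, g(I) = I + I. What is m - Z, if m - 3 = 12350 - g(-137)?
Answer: -172815411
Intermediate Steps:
g(I) = 2*I
Z = 172828038 (Z = 3 + ((6576 + 2616)*(6753 + 12049) + 51) = 3 + (9192*18802 + 51) = 3 + (172827984 + 51) = 3 + 172828035 = 172828038)
m = 12627 (m = 3 + (12350 - 2*(-137)) = 3 + (12350 - 1*(-274)) = 3 + (12350 + 274) = 3 + 12624 = 12627)
m - Z = 12627 - 1*172828038 = 12627 - 172828038 = -172815411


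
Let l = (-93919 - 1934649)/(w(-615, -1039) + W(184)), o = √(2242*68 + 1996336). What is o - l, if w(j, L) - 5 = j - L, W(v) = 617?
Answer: 1014284/523 + 2*√537198 ≈ 3405.2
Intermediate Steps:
w(j, L) = 5 + j - L (w(j, L) = 5 + (j - L) = 5 + j - L)
o = 2*√537198 (o = √(152456 + 1996336) = √2148792 = 2*√537198 ≈ 1465.9)
l = -1014284/523 (l = (-93919 - 1934649)/((5 - 615 - 1*(-1039)) + 617) = -2028568/((5 - 615 + 1039) + 617) = -2028568/(429 + 617) = -2028568/1046 = -2028568*1/1046 = -1014284/523 ≈ -1939.4)
o - l = 2*√537198 - 1*(-1014284/523) = 2*√537198 + 1014284/523 = 1014284/523 + 2*√537198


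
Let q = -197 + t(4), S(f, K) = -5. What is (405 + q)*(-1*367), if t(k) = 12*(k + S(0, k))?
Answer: -71932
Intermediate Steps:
t(k) = -60 + 12*k (t(k) = 12*(k - 5) = 12*(-5 + k) = -60 + 12*k)
q = -209 (q = -197 + (-60 + 12*4) = -197 + (-60 + 48) = -197 - 12 = -209)
(405 + q)*(-1*367) = (405 - 209)*(-1*367) = 196*(-367) = -71932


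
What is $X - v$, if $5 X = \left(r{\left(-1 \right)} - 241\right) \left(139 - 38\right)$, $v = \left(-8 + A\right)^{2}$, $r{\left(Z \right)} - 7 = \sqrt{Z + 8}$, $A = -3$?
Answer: $- \frac{24239}{5} + \frac{101 \sqrt{7}}{5} \approx -4794.4$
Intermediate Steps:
$r{\left(Z \right)} = 7 + \sqrt{8 + Z}$ ($r{\left(Z \right)} = 7 + \sqrt{Z + 8} = 7 + \sqrt{8 + Z}$)
$v = 121$ ($v = \left(-8 - 3\right)^{2} = \left(-11\right)^{2} = 121$)
$X = - \frac{23634}{5} + \frac{101 \sqrt{7}}{5}$ ($X = \frac{\left(\left(7 + \sqrt{8 - 1}\right) - 241\right) \left(139 - 38\right)}{5} = \frac{\left(\left(7 + \sqrt{7}\right) - 241\right) 101}{5} = \frac{\left(-234 + \sqrt{7}\right) 101}{5} = \frac{-23634 + 101 \sqrt{7}}{5} = - \frac{23634}{5} + \frac{101 \sqrt{7}}{5} \approx -4673.4$)
$X - v = \left(- \frac{23634}{5} + \frac{101 \sqrt{7}}{5}\right) - 121 = - \frac{24239}{5} + \frac{101 \sqrt{7}}{5}$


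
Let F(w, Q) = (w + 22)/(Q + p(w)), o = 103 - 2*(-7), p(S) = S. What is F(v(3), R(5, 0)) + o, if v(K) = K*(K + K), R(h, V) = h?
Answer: 2731/23 ≈ 118.74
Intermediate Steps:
v(K) = 2*K**2 (v(K) = K*(2*K) = 2*K**2)
o = 117 (o = 103 - 1*(-14) = 103 + 14 = 117)
F(w, Q) = (22 + w)/(Q + w) (F(w, Q) = (w + 22)/(Q + w) = (22 + w)/(Q + w))
F(v(3), R(5, 0)) + o = (22 + 2*3**2)/(5 + 2*3**2) + 117 = (22 + 2*9)/(5 + 2*9) + 117 = (22 + 18)/(5 + 18) + 117 = 40/23 + 117 = 2731/23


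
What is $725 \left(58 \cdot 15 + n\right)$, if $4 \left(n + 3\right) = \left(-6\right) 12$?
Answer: $615525$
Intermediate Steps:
$n = -21$ ($n = -3 + \frac{\left(-6\right) 12}{4} = -3 + \frac{1}{4} \left(-72\right) = -3 - 18 = -21$)
$725 \left(58 \cdot 15 + n\right) = 725 \left(58 \cdot 15 - 21\right) = 725 \left(870 - 21\right) = 725 \cdot 849 = 615525$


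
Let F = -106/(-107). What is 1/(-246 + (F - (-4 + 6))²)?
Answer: -11449/2804790 ≈ -0.0040819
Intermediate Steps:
F = 106/107 (F = -106*(-1/107) = 106/107 ≈ 0.99065)
1/(-246 + (F - (-4 + 6))²) = 1/(-246 + (106/107 - (-4 + 6))²) = 1/(-246 + (106/107 - 1*2)²) = 1/(-246 + (106/107 - 2)²) = 1/(-246 + (-108/107)²) = 1/(-246 + 11664/11449) = 1/(-2804790/11449) = -11449/2804790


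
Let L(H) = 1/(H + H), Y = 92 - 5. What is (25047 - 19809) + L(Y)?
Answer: 911413/174 ≈ 5238.0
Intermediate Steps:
Y = 87
L(H) = 1/(2*H)
(25047 - 19809) + L(Y) = (25047 - 19809) + (½)/87 = 5238 + (½)*(1/87) = 5238 + 1/174 = 911413/174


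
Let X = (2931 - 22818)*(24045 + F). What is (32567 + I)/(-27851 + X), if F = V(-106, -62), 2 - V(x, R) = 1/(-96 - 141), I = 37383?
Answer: -5526050/37781799289 ≈ -0.00014626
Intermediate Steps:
V(x, R) = 475/237 (V(x, R) = 2 - 1/(-96 - 141) = 2 - 1/(-237) = 2 - 1*(-1/237) = 2 + 1/237 = 475/237)
F = 475/237 ≈ 2.0042
X = -37779599060/79 (X = (2931 - 22818)*(24045 + 475/237) = -19887*5699140/237 = -37779599060/79 ≈ -4.7822e+8)
(32567 + I)/(-27851 + X) = (32567 + 37383)/(-27851 - 37779599060/79) = 69950/(-37781799289/79) = 69950*(-79/37781799289) = -5526050/37781799289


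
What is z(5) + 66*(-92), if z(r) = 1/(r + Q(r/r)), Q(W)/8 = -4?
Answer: -163945/27 ≈ -6072.0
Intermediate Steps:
Q(W) = -32 (Q(W) = 8*(-4) = -32)
z(r) = 1/(-32 + r) (z(r) = 1/(r - 32) = 1/(-32 + r))
z(5) + 66*(-92) = 1/(-32 + 5) + 66*(-92) = 1/(-27) - 6072 = -1/27 - 6072 = -163945/27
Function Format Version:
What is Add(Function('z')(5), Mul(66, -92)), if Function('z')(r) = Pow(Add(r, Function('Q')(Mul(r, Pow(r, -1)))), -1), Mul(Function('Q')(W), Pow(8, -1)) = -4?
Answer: Rational(-163945, 27) ≈ -6072.0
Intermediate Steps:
Function('Q')(W) = -32 (Function('Q')(W) = Mul(8, -4) = -32)
Function('z')(r) = Pow(Add(-32, r), -1) (Function('z')(r) = Pow(Add(r, -32), -1) = Pow(Add(-32, r), -1))
Add(Function('z')(5), Mul(66, -92)) = Add(Pow(Add(-32, 5), -1), Mul(66, -92)) = Add(Pow(-27, -1), -6072) = Add(Rational(-1, 27), -6072) = Rational(-163945, 27)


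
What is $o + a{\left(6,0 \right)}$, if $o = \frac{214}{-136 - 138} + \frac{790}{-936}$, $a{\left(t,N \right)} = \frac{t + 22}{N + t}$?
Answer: $\frac{195017}{64116} \approx 3.0416$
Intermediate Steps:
$a{\left(t,N \right)} = \frac{22 + t}{N + t}$
$o = - \frac{104191}{64116}$ ($o = \frac{214}{-274} + 790 \left(- \frac{1}{936}\right) = 214 \left(- \frac{1}{274}\right) - \frac{395}{468} = - \frac{107}{137} - \frac{395}{468} = - \frac{104191}{64116} \approx -1.625$)
$o + a{\left(6,0 \right)} = - \frac{104191}{64116} + \frac{22 + 6}{0 + 6} = - \frac{104191}{64116} + \frac{1}{6} \cdot 28 = - \frac{104191}{64116} + \frac{14}{3} = \frac{195017}{64116}$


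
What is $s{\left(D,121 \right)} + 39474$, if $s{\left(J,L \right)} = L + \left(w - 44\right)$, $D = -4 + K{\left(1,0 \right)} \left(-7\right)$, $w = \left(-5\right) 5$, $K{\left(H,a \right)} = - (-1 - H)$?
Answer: $39526$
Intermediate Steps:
$K{\left(H,a \right)} = 1 + H$
$w = -25$
$D = -18$ ($D = -4 + \left(1 + 1\right) \left(-7\right) = -4 + 2 \left(-7\right) = -4 - 14 = -18$)
$s{\left(J,L \right)} = -69 + L$ ($s{\left(J,L \right)} = L - 69 = -69 + L$)
$s{\left(D,121 \right)} + 39474 = \left(-69 + 121\right) + 39474 = 52 + 39474 = 39526$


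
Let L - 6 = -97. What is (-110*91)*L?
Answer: 910910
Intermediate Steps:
L = -91 (L = 6 - 97 = -91)
(-110*91)*L = -110*91*(-91) = -10010*(-91) = 910910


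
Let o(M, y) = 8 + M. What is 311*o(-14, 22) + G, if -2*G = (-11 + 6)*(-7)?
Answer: -3767/2 ≈ -1883.5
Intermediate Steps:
G = -35/2 (G = -(-11 + 6)*(-7)/2 = -(-5)*(-7)/2 = -½*35 = -35/2 ≈ -17.500)
311*o(-14, 22) + G = 311*(8 - 14) - 35/2 = 311*(-6) - 35/2 = -1866 - 35/2 = -3767/2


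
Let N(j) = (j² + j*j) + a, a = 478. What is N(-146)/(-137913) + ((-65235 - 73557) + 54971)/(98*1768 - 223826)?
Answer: 3126759251/2324385702 ≈ 1.3452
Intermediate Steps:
N(j) = 478 + 2*j² (N(j) = (j² + j*j) + 478 = (j² + j²) + 478 = 2*j² + 478 = 478 + 2*j²)
N(-146)/(-137913) + ((-65235 - 73557) + 54971)/(98*1768 - 223826) = (478 + 2*(-146)²)/(-137913) + ((-65235 - 73557) + 54971)/(98*1768 - 223826) = (478 + 2*21316)*(-1/137913) + (-138792 + 54971)/(173264 - 223826) = (478 + 42632)*(-1/137913) - 83821/(-50562) = 43110*(-1/137913) - 83821*(-1/50562) = -14370/45971 + 83821/50562 = 3126759251/2324385702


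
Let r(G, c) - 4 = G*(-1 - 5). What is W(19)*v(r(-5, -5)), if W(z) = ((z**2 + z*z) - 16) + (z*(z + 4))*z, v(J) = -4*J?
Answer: -1225224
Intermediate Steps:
r(G, c) = 4 - 6*G (r(G, c) = 4 + G*(-1 - 5) = 4 + G*(-6) = 4 - 6*G)
W(z) = -16 + 2*z**2 + z**2*(4 + z) (W(z) = ((z**2 + z**2) - 16) + (z*(4 + z))*z = (2*z**2 - 16) + z**2*(4 + z) = (-16 + 2*z**2) + z**2*(4 + z) = -16 + 2*z**2 + z**2*(4 + z))
W(19)*v(r(-5, -5)) = (-16 + 19**3 + 6*19**2)*(-4*(4 - 6*(-5))) = (-16 + 6859 + 6*361)*(-4*(4 + 30)) = (-16 + 6859 + 2166)*(-4*34) = 9009*(-136) = -1225224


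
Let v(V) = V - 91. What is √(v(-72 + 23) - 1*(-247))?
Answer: √107 ≈ 10.344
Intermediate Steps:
v(V) = -91 + V
√(v(-72 + 23) - 1*(-247)) = √((-91 + (-72 + 23)) - 1*(-247)) = √((-91 - 49) + 247) = √(-140 + 247) = √107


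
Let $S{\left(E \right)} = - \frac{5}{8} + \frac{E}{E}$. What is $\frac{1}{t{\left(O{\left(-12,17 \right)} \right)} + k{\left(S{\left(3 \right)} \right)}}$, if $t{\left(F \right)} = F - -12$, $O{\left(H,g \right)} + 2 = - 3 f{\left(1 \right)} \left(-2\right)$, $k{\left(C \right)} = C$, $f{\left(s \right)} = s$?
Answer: $\frac{8}{131} \approx 0.061069$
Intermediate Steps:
$S{\left(E \right)} = \frac{3}{8}$ ($S{\left(E \right)} = \left(-5\right) \frac{1}{8} + 1 = - \frac{5}{8} + 1 = \frac{3}{8}$)
$O{\left(H,g \right)} = 4$ ($O{\left(H,g \right)} = -2 + \left(-3\right) 1 \left(-2\right) = -2 - -6 = -2 + 6 = 4$)
$t{\left(F \right)} = 12 + F$ ($t{\left(F \right)} = F + 12 = 12 + F$)
$\frac{1}{t{\left(O{\left(-12,17 \right)} \right)} + k{\left(S{\left(3 \right)} \right)}} = \frac{1}{\left(12 + 4\right) + \frac{3}{8}} = \frac{1}{16 + \frac{3}{8}} = \frac{1}{\frac{131}{8}} = \frac{8}{131}$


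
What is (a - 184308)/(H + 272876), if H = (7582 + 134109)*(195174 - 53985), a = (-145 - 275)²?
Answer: -7908/20005483475 ≈ -3.9529e-7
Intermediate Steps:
a = 176400 (a = (-420)² = 176400)
H = 20005210599 (H = 141691*141189 = 20005210599)
(a - 184308)/(H + 272876) = (176400 - 184308)/(20005210599 + 272876) = -7908/20005483475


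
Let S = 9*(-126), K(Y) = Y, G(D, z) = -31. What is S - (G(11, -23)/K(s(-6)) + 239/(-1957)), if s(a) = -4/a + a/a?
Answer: -10912994/9785 ≈ -1115.3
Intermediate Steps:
s(a) = 1 - 4/a (s(a) = -4/a + 1 = 1 - 4/a)
S = -1134
S - (G(11, -23)/K(s(-6)) + 239/(-1957)) = -1134 - (-31*(-6/(-4 - 6)) + 239/(-1957)) = -1134 - (-31/((-⅙*(-10))) + 239*(-1/1957)) = -1134 - (-31/5/3 - 239/1957) = -1134 - (-31*⅗ - 239/1957) = -1134 - (-93/5 - 239/1957) = -1134 - 1*(-183196/9785) = -1134 + 183196/9785 = -10912994/9785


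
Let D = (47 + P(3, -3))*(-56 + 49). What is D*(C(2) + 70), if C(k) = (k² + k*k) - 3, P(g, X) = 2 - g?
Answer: -24150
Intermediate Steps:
C(k) = -3 + 2*k² (C(k) = (k² + k²) - 3 = 2*k² - 3 = -3 + 2*k²)
D = -322 (D = (47 + (2 - 1*3))*(-56 + 49) = (47 + (2 - 3))*(-7) = (47 - 1)*(-7) = 46*(-7) = -322)
D*(C(2) + 70) = -322*((-3 + 2*2²) + 70) = -322*((-3 + 2*4) + 70) = -322*((-3 + 8) + 70) = -322*(5 + 70) = -322*75 = -24150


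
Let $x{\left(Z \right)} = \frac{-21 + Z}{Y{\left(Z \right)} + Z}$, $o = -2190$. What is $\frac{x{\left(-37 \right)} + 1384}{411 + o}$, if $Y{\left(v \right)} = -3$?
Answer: $- \frac{27709}{35580} \approx -0.77878$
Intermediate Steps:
$x{\left(Z \right)} = \frac{-21 + Z}{-3 + Z}$
$\frac{x{\left(-37 \right)} + 1384}{411 + o} = \frac{\frac{-21 - 37}{-3 - 37} + 1384}{411 - 2190} = \frac{\frac{1}{-40} \left(-58\right) + 1384}{-1779} = \left(\left(- \frac{1}{40}\right) \left(-58\right) + 1384\right) \left(- \frac{1}{1779}\right) = \left(\frac{29}{20} + 1384\right) \left(- \frac{1}{1779}\right) = \frac{27709}{20} \left(- \frac{1}{1779}\right) = - \frac{27709}{35580}$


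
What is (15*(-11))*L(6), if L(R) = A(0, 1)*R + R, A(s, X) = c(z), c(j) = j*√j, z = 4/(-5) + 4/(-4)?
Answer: -990 + 5346*I*√5/5 ≈ -990.0 + 2390.8*I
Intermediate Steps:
z = -9/5 (z = 4*(-⅕) + 4*(-¼) = -⅘ - 1 = -9/5 ≈ -1.8000)
c(j) = j^(3/2)
A(s, X) = -27*I*√5/25 (A(s, X) = (-9/5)^(3/2) = -27*I*√5/25)
L(R) = R - 27*I*R*√5/25 (L(R) = (-27*I*√5/25)*R + R = -27*I*R*√5/25 + R = R - 27*I*R*√5/25)
(15*(-11))*L(6) = (15*(-11))*((1/25)*6*(25 - 27*I*√5)) = -165*(6 - 162*I*√5/25) = -990 + 5346*I*√5/5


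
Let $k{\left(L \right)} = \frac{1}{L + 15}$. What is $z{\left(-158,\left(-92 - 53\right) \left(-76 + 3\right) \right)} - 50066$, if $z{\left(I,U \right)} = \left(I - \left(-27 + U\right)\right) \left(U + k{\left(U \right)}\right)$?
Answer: $- \frac{300719156579}{2650} \approx -1.1348 \cdot 10^{8}$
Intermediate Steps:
$k{\left(L \right)} = \frac{1}{15 + L}$
$z{\left(I,U \right)} = \left(U + \frac{1}{15 + U}\right) \left(27 + I - U\right)$ ($z{\left(I,U \right)} = \left(I - \left(-27 + U\right)\right) \left(U + \frac{1}{15 + U}\right) = \left(27 + I - U\right) \left(U + \frac{1}{15 + U}\right) = \left(U + \frac{1}{15 + U}\right) \left(27 + I - U\right)$)
$z{\left(-158,\left(-92 - 53\right) \left(-76 + 3\right) \right)} - 50066 = \frac{27 - 158 - \left(-92 - 53\right) \left(-76 + 3\right) + \left(-92 - 53\right) \left(-76 + 3\right) \left(15 + \left(-92 - 53\right) \left(-76 + 3\right)\right) \left(27 - 158 - \left(-92 - 53\right) \left(-76 + 3\right)\right)}{15 + \left(-92 - 53\right) \left(-76 + 3\right)} - 50066 = \frac{27 - 158 - \left(-145\right) \left(-73\right) + \left(-145\right) \left(-73\right) \left(15 - -10585\right) \left(27 - 158 - \left(-145\right) \left(-73\right)\right)}{15 - -10585} - 50066 = \frac{27 - 158 - 10585 + 10585 \left(15 + 10585\right) \left(27 - 158 - 10585\right)}{15 + 10585} - 50066 = \frac{27 - 158 - 10585 + 10585 \cdot 10600 \left(27 - 158 - 10585\right)}{10600} - 50066 = \frac{27 - 158 - 10585 + 10585 \cdot 10600 \left(-10716\right)}{10600} - 50066 = \frac{27 - 158 - 10585 - 1202345916000}{10600} - 50066 = \frac{1}{10600} \left(-1202345926716\right) - 50066 = - \frac{300586481679}{2650} - 50066 = - \frac{300719156579}{2650}$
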